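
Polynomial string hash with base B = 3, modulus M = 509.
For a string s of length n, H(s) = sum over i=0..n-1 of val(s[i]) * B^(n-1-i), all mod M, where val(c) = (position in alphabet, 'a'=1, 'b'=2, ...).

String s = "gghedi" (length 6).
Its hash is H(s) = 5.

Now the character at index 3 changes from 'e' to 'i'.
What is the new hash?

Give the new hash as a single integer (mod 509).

Answer: 41

Derivation:
val('e') = 5, val('i') = 9
Position k = 3, exponent = n-1-k = 2
B^2 mod M = 3^2 mod 509 = 9
Delta = (9 - 5) * 9 mod 509 = 36
New hash = (5 + 36) mod 509 = 41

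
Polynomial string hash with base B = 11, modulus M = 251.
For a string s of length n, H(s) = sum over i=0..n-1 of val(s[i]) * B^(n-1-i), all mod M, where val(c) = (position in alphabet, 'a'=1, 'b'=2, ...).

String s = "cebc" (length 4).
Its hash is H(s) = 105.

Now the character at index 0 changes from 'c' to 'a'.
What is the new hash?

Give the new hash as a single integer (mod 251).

Answer: 204

Derivation:
val('c') = 3, val('a') = 1
Position k = 0, exponent = n-1-k = 3
B^3 mod M = 11^3 mod 251 = 76
Delta = (1 - 3) * 76 mod 251 = 99
New hash = (105 + 99) mod 251 = 204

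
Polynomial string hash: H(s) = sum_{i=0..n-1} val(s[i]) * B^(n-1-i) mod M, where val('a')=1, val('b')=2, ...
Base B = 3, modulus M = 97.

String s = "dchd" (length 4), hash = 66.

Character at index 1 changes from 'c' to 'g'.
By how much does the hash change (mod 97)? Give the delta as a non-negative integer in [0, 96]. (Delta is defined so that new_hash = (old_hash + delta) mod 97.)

Answer: 36

Derivation:
Delta formula: (val(new) - val(old)) * B^(n-1-k) mod M
  val('g') - val('c') = 7 - 3 = 4
  B^(n-1-k) = 3^2 mod 97 = 9
  Delta = 4 * 9 mod 97 = 36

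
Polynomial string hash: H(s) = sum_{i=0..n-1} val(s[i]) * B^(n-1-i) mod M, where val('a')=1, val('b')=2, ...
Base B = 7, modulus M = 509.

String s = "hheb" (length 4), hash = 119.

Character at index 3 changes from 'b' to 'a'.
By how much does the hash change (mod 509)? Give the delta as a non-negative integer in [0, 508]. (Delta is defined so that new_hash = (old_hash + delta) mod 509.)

Delta formula: (val(new) - val(old)) * B^(n-1-k) mod M
  val('a') - val('b') = 1 - 2 = -1
  B^(n-1-k) = 7^0 mod 509 = 1
  Delta = -1 * 1 mod 509 = 508

Answer: 508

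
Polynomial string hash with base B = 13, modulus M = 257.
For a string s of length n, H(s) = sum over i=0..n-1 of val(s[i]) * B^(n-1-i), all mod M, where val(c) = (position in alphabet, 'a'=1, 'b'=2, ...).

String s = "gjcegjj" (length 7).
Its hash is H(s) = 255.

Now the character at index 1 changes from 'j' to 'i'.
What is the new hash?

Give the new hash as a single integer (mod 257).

Answer: 70

Derivation:
val('j') = 10, val('i') = 9
Position k = 1, exponent = n-1-k = 5
B^5 mod M = 13^5 mod 257 = 185
Delta = (9 - 10) * 185 mod 257 = 72
New hash = (255 + 72) mod 257 = 70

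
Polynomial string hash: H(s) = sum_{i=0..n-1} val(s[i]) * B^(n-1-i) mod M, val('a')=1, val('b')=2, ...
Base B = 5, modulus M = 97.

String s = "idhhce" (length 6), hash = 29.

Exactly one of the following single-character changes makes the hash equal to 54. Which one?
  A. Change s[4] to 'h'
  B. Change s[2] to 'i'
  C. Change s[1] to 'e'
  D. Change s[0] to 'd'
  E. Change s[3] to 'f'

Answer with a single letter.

Answer: A

Derivation:
Option A: s[4]='c'->'h', delta=(8-3)*5^1 mod 97 = 25, hash=29+25 mod 97 = 54 <-- target
Option B: s[2]='h'->'i', delta=(9-8)*5^3 mod 97 = 28, hash=29+28 mod 97 = 57
Option C: s[1]='d'->'e', delta=(5-4)*5^4 mod 97 = 43, hash=29+43 mod 97 = 72
Option D: s[0]='i'->'d', delta=(4-9)*5^5 mod 97 = 89, hash=29+89 mod 97 = 21
Option E: s[3]='h'->'f', delta=(6-8)*5^2 mod 97 = 47, hash=29+47 mod 97 = 76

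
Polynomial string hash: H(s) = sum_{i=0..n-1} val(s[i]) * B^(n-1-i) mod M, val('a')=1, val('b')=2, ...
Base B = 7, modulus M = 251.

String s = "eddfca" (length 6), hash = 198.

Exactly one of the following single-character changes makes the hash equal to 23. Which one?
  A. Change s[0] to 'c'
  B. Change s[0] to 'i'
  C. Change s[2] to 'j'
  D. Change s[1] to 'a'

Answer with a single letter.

Option A: s[0]='e'->'c', delta=(3-5)*7^5 mod 251 = 20, hash=198+20 mod 251 = 218
Option B: s[0]='e'->'i', delta=(9-5)*7^5 mod 251 = 211, hash=198+211 mod 251 = 158
Option C: s[2]='d'->'j', delta=(10-4)*7^3 mod 251 = 50, hash=198+50 mod 251 = 248
Option D: s[1]='d'->'a', delta=(1-4)*7^4 mod 251 = 76, hash=198+76 mod 251 = 23 <-- target

Answer: D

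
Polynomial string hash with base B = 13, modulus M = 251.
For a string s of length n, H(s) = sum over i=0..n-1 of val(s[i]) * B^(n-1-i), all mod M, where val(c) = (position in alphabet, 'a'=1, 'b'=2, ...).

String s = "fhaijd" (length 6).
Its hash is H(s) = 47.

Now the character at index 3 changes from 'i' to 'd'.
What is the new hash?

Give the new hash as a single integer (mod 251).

Answer: 206

Derivation:
val('i') = 9, val('d') = 4
Position k = 3, exponent = n-1-k = 2
B^2 mod M = 13^2 mod 251 = 169
Delta = (4 - 9) * 169 mod 251 = 159
New hash = (47 + 159) mod 251 = 206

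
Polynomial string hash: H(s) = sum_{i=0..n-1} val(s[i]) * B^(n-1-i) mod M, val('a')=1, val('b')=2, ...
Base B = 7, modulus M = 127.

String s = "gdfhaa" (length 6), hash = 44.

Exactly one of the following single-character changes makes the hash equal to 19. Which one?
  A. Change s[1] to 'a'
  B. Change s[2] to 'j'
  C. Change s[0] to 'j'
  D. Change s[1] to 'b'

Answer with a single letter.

Answer: B

Derivation:
Option A: s[1]='d'->'a', delta=(1-4)*7^4 mod 127 = 36, hash=44+36 mod 127 = 80
Option B: s[2]='f'->'j', delta=(10-6)*7^3 mod 127 = 102, hash=44+102 mod 127 = 19 <-- target
Option C: s[0]='g'->'j', delta=(10-7)*7^5 mod 127 = 2, hash=44+2 mod 127 = 46
Option D: s[1]='d'->'b', delta=(2-4)*7^4 mod 127 = 24, hash=44+24 mod 127 = 68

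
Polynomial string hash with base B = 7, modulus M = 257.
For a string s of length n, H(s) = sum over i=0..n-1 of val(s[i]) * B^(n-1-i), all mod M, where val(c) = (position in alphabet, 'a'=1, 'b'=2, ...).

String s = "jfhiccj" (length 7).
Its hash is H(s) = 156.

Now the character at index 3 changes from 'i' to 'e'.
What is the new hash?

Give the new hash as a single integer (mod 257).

val('i') = 9, val('e') = 5
Position k = 3, exponent = n-1-k = 3
B^3 mod M = 7^3 mod 257 = 86
Delta = (5 - 9) * 86 mod 257 = 170
New hash = (156 + 170) mod 257 = 69

Answer: 69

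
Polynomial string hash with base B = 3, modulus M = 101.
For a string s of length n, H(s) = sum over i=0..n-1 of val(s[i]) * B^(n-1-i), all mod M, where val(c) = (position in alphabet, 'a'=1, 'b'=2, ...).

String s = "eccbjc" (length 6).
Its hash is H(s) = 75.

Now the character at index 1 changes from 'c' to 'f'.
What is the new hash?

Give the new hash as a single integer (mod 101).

val('c') = 3, val('f') = 6
Position k = 1, exponent = n-1-k = 4
B^4 mod M = 3^4 mod 101 = 81
Delta = (6 - 3) * 81 mod 101 = 41
New hash = (75 + 41) mod 101 = 15

Answer: 15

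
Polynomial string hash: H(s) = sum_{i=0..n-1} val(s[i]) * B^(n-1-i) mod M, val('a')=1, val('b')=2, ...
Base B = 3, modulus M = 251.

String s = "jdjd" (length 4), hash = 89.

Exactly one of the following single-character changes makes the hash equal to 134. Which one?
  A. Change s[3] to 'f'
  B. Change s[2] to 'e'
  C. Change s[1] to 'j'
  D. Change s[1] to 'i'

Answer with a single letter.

Option A: s[3]='d'->'f', delta=(6-4)*3^0 mod 251 = 2, hash=89+2 mod 251 = 91
Option B: s[2]='j'->'e', delta=(5-10)*3^1 mod 251 = 236, hash=89+236 mod 251 = 74
Option C: s[1]='d'->'j', delta=(10-4)*3^2 mod 251 = 54, hash=89+54 mod 251 = 143
Option D: s[1]='d'->'i', delta=(9-4)*3^2 mod 251 = 45, hash=89+45 mod 251 = 134 <-- target

Answer: D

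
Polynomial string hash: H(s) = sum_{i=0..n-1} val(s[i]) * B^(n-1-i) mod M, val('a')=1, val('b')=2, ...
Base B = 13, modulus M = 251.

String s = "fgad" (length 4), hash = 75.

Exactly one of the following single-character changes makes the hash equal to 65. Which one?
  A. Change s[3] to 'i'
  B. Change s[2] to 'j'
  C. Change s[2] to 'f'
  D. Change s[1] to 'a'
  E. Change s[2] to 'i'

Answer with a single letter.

Answer: D

Derivation:
Option A: s[3]='d'->'i', delta=(9-4)*13^0 mod 251 = 5, hash=75+5 mod 251 = 80
Option B: s[2]='a'->'j', delta=(10-1)*13^1 mod 251 = 117, hash=75+117 mod 251 = 192
Option C: s[2]='a'->'f', delta=(6-1)*13^1 mod 251 = 65, hash=75+65 mod 251 = 140
Option D: s[1]='g'->'a', delta=(1-7)*13^2 mod 251 = 241, hash=75+241 mod 251 = 65 <-- target
Option E: s[2]='a'->'i', delta=(9-1)*13^1 mod 251 = 104, hash=75+104 mod 251 = 179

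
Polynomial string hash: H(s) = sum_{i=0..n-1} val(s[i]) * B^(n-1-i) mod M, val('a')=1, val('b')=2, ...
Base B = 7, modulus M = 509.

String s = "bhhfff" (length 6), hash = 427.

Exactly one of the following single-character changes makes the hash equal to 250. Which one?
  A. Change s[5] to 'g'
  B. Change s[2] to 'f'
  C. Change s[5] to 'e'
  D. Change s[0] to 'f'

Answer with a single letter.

Answer: B

Derivation:
Option A: s[5]='f'->'g', delta=(7-6)*7^0 mod 509 = 1, hash=427+1 mod 509 = 428
Option B: s[2]='h'->'f', delta=(6-8)*7^3 mod 509 = 332, hash=427+332 mod 509 = 250 <-- target
Option C: s[5]='f'->'e', delta=(5-6)*7^0 mod 509 = 508, hash=427+508 mod 509 = 426
Option D: s[0]='b'->'f', delta=(6-2)*7^5 mod 509 = 40, hash=427+40 mod 509 = 467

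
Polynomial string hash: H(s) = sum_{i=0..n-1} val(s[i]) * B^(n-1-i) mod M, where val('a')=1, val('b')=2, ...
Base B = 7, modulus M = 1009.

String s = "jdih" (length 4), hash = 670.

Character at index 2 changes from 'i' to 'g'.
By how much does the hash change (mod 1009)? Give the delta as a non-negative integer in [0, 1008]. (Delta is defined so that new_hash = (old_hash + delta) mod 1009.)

Answer: 995

Derivation:
Delta formula: (val(new) - val(old)) * B^(n-1-k) mod M
  val('g') - val('i') = 7 - 9 = -2
  B^(n-1-k) = 7^1 mod 1009 = 7
  Delta = -2 * 7 mod 1009 = 995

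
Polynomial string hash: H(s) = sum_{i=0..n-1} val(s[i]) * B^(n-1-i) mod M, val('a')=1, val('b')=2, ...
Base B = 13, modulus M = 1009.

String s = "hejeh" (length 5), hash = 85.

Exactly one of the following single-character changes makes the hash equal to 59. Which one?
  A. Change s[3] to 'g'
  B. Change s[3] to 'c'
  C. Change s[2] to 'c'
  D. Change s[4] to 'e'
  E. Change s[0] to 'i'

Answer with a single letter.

Option A: s[3]='e'->'g', delta=(7-5)*13^1 mod 1009 = 26, hash=85+26 mod 1009 = 111
Option B: s[3]='e'->'c', delta=(3-5)*13^1 mod 1009 = 983, hash=85+983 mod 1009 = 59 <-- target
Option C: s[2]='j'->'c', delta=(3-10)*13^2 mod 1009 = 835, hash=85+835 mod 1009 = 920
Option D: s[4]='h'->'e', delta=(5-8)*13^0 mod 1009 = 1006, hash=85+1006 mod 1009 = 82
Option E: s[0]='h'->'i', delta=(9-8)*13^4 mod 1009 = 309, hash=85+309 mod 1009 = 394

Answer: B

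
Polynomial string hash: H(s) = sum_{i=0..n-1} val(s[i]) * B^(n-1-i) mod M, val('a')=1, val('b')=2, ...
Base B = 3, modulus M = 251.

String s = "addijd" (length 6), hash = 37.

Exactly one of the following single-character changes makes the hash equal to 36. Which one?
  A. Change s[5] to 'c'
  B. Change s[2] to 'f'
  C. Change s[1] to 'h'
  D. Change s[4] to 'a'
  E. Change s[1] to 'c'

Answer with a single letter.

Answer: A

Derivation:
Option A: s[5]='d'->'c', delta=(3-4)*3^0 mod 251 = 250, hash=37+250 mod 251 = 36 <-- target
Option B: s[2]='d'->'f', delta=(6-4)*3^3 mod 251 = 54, hash=37+54 mod 251 = 91
Option C: s[1]='d'->'h', delta=(8-4)*3^4 mod 251 = 73, hash=37+73 mod 251 = 110
Option D: s[4]='j'->'a', delta=(1-10)*3^1 mod 251 = 224, hash=37+224 mod 251 = 10
Option E: s[1]='d'->'c', delta=(3-4)*3^4 mod 251 = 170, hash=37+170 mod 251 = 207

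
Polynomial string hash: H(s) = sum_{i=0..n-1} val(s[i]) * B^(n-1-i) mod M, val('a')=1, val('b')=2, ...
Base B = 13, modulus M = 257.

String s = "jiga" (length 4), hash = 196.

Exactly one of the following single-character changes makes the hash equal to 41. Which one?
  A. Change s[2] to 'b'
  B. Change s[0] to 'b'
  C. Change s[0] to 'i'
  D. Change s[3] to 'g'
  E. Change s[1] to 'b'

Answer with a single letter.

Option A: s[2]='g'->'b', delta=(2-7)*13^1 mod 257 = 192, hash=196+192 mod 257 = 131
Option B: s[0]='j'->'b', delta=(2-10)*13^3 mod 257 = 157, hash=196+157 mod 257 = 96
Option C: s[0]='j'->'i', delta=(9-10)*13^3 mod 257 = 116, hash=196+116 mod 257 = 55
Option D: s[3]='a'->'g', delta=(7-1)*13^0 mod 257 = 6, hash=196+6 mod 257 = 202
Option E: s[1]='i'->'b', delta=(2-9)*13^2 mod 257 = 102, hash=196+102 mod 257 = 41 <-- target

Answer: E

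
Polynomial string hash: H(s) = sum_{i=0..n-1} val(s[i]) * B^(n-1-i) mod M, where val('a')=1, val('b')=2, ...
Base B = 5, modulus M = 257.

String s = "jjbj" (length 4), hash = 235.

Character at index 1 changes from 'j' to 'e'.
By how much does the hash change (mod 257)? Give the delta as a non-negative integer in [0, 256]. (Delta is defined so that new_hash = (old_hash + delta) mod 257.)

Answer: 132

Derivation:
Delta formula: (val(new) - val(old)) * B^(n-1-k) mod M
  val('e') - val('j') = 5 - 10 = -5
  B^(n-1-k) = 5^2 mod 257 = 25
  Delta = -5 * 25 mod 257 = 132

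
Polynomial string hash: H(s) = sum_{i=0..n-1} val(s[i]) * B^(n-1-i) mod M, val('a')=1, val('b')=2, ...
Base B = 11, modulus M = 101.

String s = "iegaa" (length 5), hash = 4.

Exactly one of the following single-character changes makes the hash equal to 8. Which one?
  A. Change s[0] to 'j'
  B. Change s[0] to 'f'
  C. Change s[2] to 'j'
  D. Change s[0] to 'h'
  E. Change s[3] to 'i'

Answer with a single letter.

Option A: s[0]='i'->'j', delta=(10-9)*11^4 mod 101 = 97, hash=4+97 mod 101 = 0
Option B: s[0]='i'->'f', delta=(6-9)*11^4 mod 101 = 12, hash=4+12 mod 101 = 16
Option C: s[2]='g'->'j', delta=(10-7)*11^2 mod 101 = 60, hash=4+60 mod 101 = 64
Option D: s[0]='i'->'h', delta=(8-9)*11^4 mod 101 = 4, hash=4+4 mod 101 = 8 <-- target
Option E: s[3]='a'->'i', delta=(9-1)*11^1 mod 101 = 88, hash=4+88 mod 101 = 92

Answer: D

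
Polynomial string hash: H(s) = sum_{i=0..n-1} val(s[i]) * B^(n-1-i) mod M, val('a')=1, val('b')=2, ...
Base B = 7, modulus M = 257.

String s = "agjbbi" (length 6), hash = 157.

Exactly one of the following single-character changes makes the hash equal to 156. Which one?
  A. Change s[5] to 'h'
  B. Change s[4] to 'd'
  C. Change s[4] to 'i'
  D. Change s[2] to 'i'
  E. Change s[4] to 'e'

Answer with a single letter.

Answer: A

Derivation:
Option A: s[5]='i'->'h', delta=(8-9)*7^0 mod 257 = 256, hash=157+256 mod 257 = 156 <-- target
Option B: s[4]='b'->'d', delta=(4-2)*7^1 mod 257 = 14, hash=157+14 mod 257 = 171
Option C: s[4]='b'->'i', delta=(9-2)*7^1 mod 257 = 49, hash=157+49 mod 257 = 206
Option D: s[2]='j'->'i', delta=(9-10)*7^3 mod 257 = 171, hash=157+171 mod 257 = 71
Option E: s[4]='b'->'e', delta=(5-2)*7^1 mod 257 = 21, hash=157+21 mod 257 = 178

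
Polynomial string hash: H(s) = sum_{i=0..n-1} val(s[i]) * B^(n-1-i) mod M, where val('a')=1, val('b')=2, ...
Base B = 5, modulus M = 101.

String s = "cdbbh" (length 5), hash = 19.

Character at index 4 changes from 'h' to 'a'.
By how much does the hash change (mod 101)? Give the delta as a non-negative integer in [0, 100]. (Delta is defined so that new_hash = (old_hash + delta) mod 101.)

Delta formula: (val(new) - val(old)) * B^(n-1-k) mod M
  val('a') - val('h') = 1 - 8 = -7
  B^(n-1-k) = 5^0 mod 101 = 1
  Delta = -7 * 1 mod 101 = 94

Answer: 94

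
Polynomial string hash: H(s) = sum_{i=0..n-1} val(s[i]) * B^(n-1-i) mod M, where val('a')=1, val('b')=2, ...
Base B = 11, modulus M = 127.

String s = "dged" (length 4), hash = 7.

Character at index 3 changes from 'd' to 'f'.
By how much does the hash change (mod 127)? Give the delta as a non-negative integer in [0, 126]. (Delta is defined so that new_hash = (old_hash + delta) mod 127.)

Delta formula: (val(new) - val(old)) * B^(n-1-k) mod M
  val('f') - val('d') = 6 - 4 = 2
  B^(n-1-k) = 11^0 mod 127 = 1
  Delta = 2 * 1 mod 127 = 2

Answer: 2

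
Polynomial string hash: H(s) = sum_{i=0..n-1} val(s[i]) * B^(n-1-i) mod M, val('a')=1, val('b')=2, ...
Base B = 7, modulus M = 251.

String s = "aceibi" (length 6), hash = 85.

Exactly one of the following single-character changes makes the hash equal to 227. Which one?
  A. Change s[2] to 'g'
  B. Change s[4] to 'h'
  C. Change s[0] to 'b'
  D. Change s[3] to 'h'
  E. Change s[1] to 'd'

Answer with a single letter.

Answer: E

Derivation:
Option A: s[2]='e'->'g', delta=(7-5)*7^3 mod 251 = 184, hash=85+184 mod 251 = 18
Option B: s[4]='b'->'h', delta=(8-2)*7^1 mod 251 = 42, hash=85+42 mod 251 = 127
Option C: s[0]='a'->'b', delta=(2-1)*7^5 mod 251 = 241, hash=85+241 mod 251 = 75
Option D: s[3]='i'->'h', delta=(8-9)*7^2 mod 251 = 202, hash=85+202 mod 251 = 36
Option E: s[1]='c'->'d', delta=(4-3)*7^4 mod 251 = 142, hash=85+142 mod 251 = 227 <-- target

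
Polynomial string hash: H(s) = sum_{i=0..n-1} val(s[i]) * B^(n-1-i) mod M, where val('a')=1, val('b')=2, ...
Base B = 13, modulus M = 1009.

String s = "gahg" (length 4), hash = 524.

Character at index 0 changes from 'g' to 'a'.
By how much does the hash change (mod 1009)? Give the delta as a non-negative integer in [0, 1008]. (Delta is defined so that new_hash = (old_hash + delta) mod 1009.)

Answer: 944

Derivation:
Delta formula: (val(new) - val(old)) * B^(n-1-k) mod M
  val('a') - val('g') = 1 - 7 = -6
  B^(n-1-k) = 13^3 mod 1009 = 179
  Delta = -6 * 179 mod 1009 = 944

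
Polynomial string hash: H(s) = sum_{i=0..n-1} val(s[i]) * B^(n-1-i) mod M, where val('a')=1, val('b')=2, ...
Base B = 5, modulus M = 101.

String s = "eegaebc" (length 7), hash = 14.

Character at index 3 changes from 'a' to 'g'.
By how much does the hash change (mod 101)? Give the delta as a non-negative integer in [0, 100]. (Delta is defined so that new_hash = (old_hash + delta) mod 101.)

Answer: 43

Derivation:
Delta formula: (val(new) - val(old)) * B^(n-1-k) mod M
  val('g') - val('a') = 7 - 1 = 6
  B^(n-1-k) = 5^3 mod 101 = 24
  Delta = 6 * 24 mod 101 = 43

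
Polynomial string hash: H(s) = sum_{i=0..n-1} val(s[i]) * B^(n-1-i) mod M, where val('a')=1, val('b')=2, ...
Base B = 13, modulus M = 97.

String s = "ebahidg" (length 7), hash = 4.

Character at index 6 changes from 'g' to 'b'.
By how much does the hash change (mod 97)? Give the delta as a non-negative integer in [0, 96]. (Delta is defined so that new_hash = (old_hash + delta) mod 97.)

Delta formula: (val(new) - val(old)) * B^(n-1-k) mod M
  val('b') - val('g') = 2 - 7 = -5
  B^(n-1-k) = 13^0 mod 97 = 1
  Delta = -5 * 1 mod 97 = 92

Answer: 92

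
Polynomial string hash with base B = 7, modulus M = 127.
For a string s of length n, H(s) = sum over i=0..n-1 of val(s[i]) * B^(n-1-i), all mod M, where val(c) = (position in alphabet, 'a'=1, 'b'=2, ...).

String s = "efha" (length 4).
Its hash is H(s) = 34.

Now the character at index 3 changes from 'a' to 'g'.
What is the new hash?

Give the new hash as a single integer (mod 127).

val('a') = 1, val('g') = 7
Position k = 3, exponent = n-1-k = 0
B^0 mod M = 7^0 mod 127 = 1
Delta = (7 - 1) * 1 mod 127 = 6
New hash = (34 + 6) mod 127 = 40

Answer: 40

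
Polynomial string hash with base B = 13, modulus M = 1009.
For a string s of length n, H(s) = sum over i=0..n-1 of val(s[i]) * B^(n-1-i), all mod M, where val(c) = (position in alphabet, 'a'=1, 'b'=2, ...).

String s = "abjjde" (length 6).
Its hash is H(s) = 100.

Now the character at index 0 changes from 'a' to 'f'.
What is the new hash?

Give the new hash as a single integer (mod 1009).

Answer: 5

Derivation:
val('a') = 1, val('f') = 6
Position k = 0, exponent = n-1-k = 5
B^5 mod M = 13^5 mod 1009 = 990
Delta = (6 - 1) * 990 mod 1009 = 914
New hash = (100 + 914) mod 1009 = 5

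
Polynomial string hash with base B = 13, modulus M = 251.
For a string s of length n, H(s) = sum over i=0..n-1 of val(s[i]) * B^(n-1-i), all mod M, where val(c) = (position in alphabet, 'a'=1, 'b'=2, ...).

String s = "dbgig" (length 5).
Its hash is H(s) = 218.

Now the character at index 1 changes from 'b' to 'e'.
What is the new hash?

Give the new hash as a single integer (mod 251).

val('b') = 2, val('e') = 5
Position k = 1, exponent = n-1-k = 3
B^3 mod M = 13^3 mod 251 = 189
Delta = (5 - 2) * 189 mod 251 = 65
New hash = (218 + 65) mod 251 = 32

Answer: 32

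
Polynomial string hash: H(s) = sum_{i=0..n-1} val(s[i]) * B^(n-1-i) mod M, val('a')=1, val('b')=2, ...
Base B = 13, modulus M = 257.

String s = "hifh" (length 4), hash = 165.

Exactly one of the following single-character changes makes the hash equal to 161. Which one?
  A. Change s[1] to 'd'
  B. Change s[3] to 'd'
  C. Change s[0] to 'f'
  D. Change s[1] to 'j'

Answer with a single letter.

Option A: s[1]='i'->'d', delta=(4-9)*13^2 mod 257 = 183, hash=165+183 mod 257 = 91
Option B: s[3]='h'->'d', delta=(4-8)*13^0 mod 257 = 253, hash=165+253 mod 257 = 161 <-- target
Option C: s[0]='h'->'f', delta=(6-8)*13^3 mod 257 = 232, hash=165+232 mod 257 = 140
Option D: s[1]='i'->'j', delta=(10-9)*13^2 mod 257 = 169, hash=165+169 mod 257 = 77

Answer: B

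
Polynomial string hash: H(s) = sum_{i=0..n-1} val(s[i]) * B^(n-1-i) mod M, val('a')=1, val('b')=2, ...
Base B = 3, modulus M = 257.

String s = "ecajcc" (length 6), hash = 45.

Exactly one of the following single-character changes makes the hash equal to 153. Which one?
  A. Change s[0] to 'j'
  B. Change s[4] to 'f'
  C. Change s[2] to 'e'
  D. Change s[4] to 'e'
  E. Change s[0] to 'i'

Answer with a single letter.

Answer: C

Derivation:
Option A: s[0]='e'->'j', delta=(10-5)*3^5 mod 257 = 187, hash=45+187 mod 257 = 232
Option B: s[4]='c'->'f', delta=(6-3)*3^1 mod 257 = 9, hash=45+9 mod 257 = 54
Option C: s[2]='a'->'e', delta=(5-1)*3^3 mod 257 = 108, hash=45+108 mod 257 = 153 <-- target
Option D: s[4]='c'->'e', delta=(5-3)*3^1 mod 257 = 6, hash=45+6 mod 257 = 51
Option E: s[0]='e'->'i', delta=(9-5)*3^5 mod 257 = 201, hash=45+201 mod 257 = 246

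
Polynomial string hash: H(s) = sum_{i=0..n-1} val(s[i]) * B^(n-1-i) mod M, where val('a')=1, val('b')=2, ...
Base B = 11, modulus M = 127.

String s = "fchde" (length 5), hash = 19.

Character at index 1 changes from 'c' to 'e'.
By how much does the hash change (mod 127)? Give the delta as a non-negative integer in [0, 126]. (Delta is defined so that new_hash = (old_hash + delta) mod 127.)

Delta formula: (val(new) - val(old)) * B^(n-1-k) mod M
  val('e') - val('c') = 5 - 3 = 2
  B^(n-1-k) = 11^3 mod 127 = 61
  Delta = 2 * 61 mod 127 = 122

Answer: 122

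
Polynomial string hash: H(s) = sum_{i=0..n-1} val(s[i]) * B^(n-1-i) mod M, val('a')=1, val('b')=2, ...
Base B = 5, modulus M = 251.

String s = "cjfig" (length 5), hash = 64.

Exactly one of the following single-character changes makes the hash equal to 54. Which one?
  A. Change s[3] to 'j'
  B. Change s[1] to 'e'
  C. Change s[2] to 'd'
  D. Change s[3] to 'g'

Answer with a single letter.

Answer: D

Derivation:
Option A: s[3]='i'->'j', delta=(10-9)*5^1 mod 251 = 5, hash=64+5 mod 251 = 69
Option B: s[1]='j'->'e', delta=(5-10)*5^3 mod 251 = 128, hash=64+128 mod 251 = 192
Option C: s[2]='f'->'d', delta=(4-6)*5^2 mod 251 = 201, hash=64+201 mod 251 = 14
Option D: s[3]='i'->'g', delta=(7-9)*5^1 mod 251 = 241, hash=64+241 mod 251 = 54 <-- target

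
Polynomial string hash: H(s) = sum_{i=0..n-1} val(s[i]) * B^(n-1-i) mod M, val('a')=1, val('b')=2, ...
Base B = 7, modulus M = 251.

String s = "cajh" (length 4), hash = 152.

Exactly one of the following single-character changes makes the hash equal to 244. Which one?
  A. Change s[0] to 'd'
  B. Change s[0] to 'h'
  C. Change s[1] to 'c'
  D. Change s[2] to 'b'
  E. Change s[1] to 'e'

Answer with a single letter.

Option A: s[0]='c'->'d', delta=(4-3)*7^3 mod 251 = 92, hash=152+92 mod 251 = 244 <-- target
Option B: s[0]='c'->'h', delta=(8-3)*7^3 mod 251 = 209, hash=152+209 mod 251 = 110
Option C: s[1]='a'->'c', delta=(3-1)*7^2 mod 251 = 98, hash=152+98 mod 251 = 250
Option D: s[2]='j'->'b', delta=(2-10)*7^1 mod 251 = 195, hash=152+195 mod 251 = 96
Option E: s[1]='a'->'e', delta=(5-1)*7^2 mod 251 = 196, hash=152+196 mod 251 = 97

Answer: A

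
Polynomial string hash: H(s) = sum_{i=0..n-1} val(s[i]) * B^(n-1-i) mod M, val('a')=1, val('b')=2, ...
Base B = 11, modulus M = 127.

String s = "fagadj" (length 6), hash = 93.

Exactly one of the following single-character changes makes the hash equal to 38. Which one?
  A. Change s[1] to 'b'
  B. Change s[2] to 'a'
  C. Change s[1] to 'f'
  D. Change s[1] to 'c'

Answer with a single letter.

Option A: s[1]='a'->'b', delta=(2-1)*11^4 mod 127 = 36, hash=93+36 mod 127 = 2
Option B: s[2]='g'->'a', delta=(1-7)*11^3 mod 127 = 15, hash=93+15 mod 127 = 108
Option C: s[1]='a'->'f', delta=(6-1)*11^4 mod 127 = 53, hash=93+53 mod 127 = 19
Option D: s[1]='a'->'c', delta=(3-1)*11^4 mod 127 = 72, hash=93+72 mod 127 = 38 <-- target

Answer: D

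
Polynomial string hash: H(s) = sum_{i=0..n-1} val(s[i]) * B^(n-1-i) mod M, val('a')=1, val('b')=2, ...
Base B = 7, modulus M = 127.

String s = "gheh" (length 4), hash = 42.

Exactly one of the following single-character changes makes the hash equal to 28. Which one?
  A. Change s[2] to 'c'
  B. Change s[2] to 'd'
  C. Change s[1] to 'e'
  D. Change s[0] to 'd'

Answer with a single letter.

Option A: s[2]='e'->'c', delta=(3-5)*7^1 mod 127 = 113, hash=42+113 mod 127 = 28 <-- target
Option B: s[2]='e'->'d', delta=(4-5)*7^1 mod 127 = 120, hash=42+120 mod 127 = 35
Option C: s[1]='h'->'e', delta=(5-8)*7^2 mod 127 = 107, hash=42+107 mod 127 = 22
Option D: s[0]='g'->'d', delta=(4-7)*7^3 mod 127 = 114, hash=42+114 mod 127 = 29

Answer: A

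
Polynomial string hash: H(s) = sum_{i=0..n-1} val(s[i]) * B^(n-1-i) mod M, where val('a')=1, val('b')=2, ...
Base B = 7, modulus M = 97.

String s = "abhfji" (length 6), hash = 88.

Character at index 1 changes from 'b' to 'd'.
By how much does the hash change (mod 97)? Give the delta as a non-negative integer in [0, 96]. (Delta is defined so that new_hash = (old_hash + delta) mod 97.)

Answer: 49

Derivation:
Delta formula: (val(new) - val(old)) * B^(n-1-k) mod M
  val('d') - val('b') = 4 - 2 = 2
  B^(n-1-k) = 7^4 mod 97 = 73
  Delta = 2 * 73 mod 97 = 49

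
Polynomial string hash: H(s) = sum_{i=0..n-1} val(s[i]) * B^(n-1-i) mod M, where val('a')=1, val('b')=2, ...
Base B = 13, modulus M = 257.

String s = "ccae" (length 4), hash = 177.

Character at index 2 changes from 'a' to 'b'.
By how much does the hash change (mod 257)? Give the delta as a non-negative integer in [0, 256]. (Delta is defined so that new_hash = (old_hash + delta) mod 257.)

Delta formula: (val(new) - val(old)) * B^(n-1-k) mod M
  val('b') - val('a') = 2 - 1 = 1
  B^(n-1-k) = 13^1 mod 257 = 13
  Delta = 1 * 13 mod 257 = 13

Answer: 13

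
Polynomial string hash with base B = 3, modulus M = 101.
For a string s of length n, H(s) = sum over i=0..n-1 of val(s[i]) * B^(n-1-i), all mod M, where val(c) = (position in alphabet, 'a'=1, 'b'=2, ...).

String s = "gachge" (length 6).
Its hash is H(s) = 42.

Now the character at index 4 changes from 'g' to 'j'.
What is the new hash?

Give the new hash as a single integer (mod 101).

val('g') = 7, val('j') = 10
Position k = 4, exponent = n-1-k = 1
B^1 mod M = 3^1 mod 101 = 3
Delta = (10 - 7) * 3 mod 101 = 9
New hash = (42 + 9) mod 101 = 51

Answer: 51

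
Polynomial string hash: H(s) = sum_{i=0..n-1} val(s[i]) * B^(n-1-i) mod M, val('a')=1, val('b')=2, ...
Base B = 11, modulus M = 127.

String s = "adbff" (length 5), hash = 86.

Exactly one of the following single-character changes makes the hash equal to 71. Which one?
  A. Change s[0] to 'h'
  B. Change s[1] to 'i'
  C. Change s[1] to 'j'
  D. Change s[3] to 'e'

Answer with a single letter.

Answer: C

Derivation:
Option A: s[0]='a'->'h', delta=(8-1)*11^4 mod 127 = 125, hash=86+125 mod 127 = 84
Option B: s[1]='d'->'i', delta=(9-4)*11^3 mod 127 = 51, hash=86+51 mod 127 = 10
Option C: s[1]='d'->'j', delta=(10-4)*11^3 mod 127 = 112, hash=86+112 mod 127 = 71 <-- target
Option D: s[3]='f'->'e', delta=(5-6)*11^1 mod 127 = 116, hash=86+116 mod 127 = 75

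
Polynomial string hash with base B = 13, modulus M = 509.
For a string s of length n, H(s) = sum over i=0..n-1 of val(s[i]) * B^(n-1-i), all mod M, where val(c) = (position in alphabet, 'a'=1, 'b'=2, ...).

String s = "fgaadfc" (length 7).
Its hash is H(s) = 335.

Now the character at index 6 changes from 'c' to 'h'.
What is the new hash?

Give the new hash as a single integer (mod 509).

val('c') = 3, val('h') = 8
Position k = 6, exponent = n-1-k = 0
B^0 mod M = 13^0 mod 509 = 1
Delta = (8 - 3) * 1 mod 509 = 5
New hash = (335 + 5) mod 509 = 340

Answer: 340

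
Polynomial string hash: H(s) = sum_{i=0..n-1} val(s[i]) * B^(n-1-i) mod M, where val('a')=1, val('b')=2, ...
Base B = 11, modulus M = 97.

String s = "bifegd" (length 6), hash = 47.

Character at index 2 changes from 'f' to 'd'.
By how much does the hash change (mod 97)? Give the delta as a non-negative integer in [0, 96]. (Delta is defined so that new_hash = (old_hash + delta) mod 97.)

Answer: 54

Derivation:
Delta formula: (val(new) - val(old)) * B^(n-1-k) mod M
  val('d') - val('f') = 4 - 6 = -2
  B^(n-1-k) = 11^3 mod 97 = 70
  Delta = -2 * 70 mod 97 = 54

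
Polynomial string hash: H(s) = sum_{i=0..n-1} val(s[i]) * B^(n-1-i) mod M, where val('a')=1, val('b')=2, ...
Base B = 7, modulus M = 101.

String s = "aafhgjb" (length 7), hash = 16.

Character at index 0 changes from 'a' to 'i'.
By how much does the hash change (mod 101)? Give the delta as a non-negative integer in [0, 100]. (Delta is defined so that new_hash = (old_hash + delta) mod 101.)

Delta formula: (val(new) - val(old)) * B^(n-1-k) mod M
  val('i') - val('a') = 9 - 1 = 8
  B^(n-1-k) = 7^6 mod 101 = 85
  Delta = 8 * 85 mod 101 = 74

Answer: 74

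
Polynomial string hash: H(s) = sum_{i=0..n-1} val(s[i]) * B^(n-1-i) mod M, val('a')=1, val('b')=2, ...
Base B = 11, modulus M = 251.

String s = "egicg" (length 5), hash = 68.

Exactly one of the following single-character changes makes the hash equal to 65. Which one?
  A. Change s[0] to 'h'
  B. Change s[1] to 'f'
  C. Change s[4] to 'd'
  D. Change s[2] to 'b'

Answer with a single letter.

Option A: s[0]='e'->'h', delta=(8-5)*11^4 mod 251 = 249, hash=68+249 mod 251 = 66
Option B: s[1]='g'->'f', delta=(6-7)*11^3 mod 251 = 175, hash=68+175 mod 251 = 243
Option C: s[4]='g'->'d', delta=(4-7)*11^0 mod 251 = 248, hash=68+248 mod 251 = 65 <-- target
Option D: s[2]='i'->'b', delta=(2-9)*11^2 mod 251 = 157, hash=68+157 mod 251 = 225

Answer: C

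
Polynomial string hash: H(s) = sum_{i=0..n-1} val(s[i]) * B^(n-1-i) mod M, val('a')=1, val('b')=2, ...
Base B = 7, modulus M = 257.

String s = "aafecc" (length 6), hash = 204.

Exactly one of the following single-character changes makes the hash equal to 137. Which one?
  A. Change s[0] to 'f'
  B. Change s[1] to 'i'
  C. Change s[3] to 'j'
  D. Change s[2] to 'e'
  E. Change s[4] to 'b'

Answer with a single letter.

Answer: B

Derivation:
Option A: s[0]='a'->'f', delta=(6-1)*7^5 mod 257 = 253, hash=204+253 mod 257 = 200
Option B: s[1]='a'->'i', delta=(9-1)*7^4 mod 257 = 190, hash=204+190 mod 257 = 137 <-- target
Option C: s[3]='e'->'j', delta=(10-5)*7^2 mod 257 = 245, hash=204+245 mod 257 = 192
Option D: s[2]='f'->'e', delta=(5-6)*7^3 mod 257 = 171, hash=204+171 mod 257 = 118
Option E: s[4]='c'->'b', delta=(2-3)*7^1 mod 257 = 250, hash=204+250 mod 257 = 197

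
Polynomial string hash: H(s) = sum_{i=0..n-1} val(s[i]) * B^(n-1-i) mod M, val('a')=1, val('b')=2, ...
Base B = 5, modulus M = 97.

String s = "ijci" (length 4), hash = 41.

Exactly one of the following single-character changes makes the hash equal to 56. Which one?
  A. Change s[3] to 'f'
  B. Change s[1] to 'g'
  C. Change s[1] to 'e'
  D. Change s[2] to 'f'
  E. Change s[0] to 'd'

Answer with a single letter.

Option A: s[3]='i'->'f', delta=(6-9)*5^0 mod 97 = 94, hash=41+94 mod 97 = 38
Option B: s[1]='j'->'g', delta=(7-10)*5^2 mod 97 = 22, hash=41+22 mod 97 = 63
Option C: s[1]='j'->'e', delta=(5-10)*5^2 mod 97 = 69, hash=41+69 mod 97 = 13
Option D: s[2]='c'->'f', delta=(6-3)*5^1 mod 97 = 15, hash=41+15 mod 97 = 56 <-- target
Option E: s[0]='i'->'d', delta=(4-9)*5^3 mod 97 = 54, hash=41+54 mod 97 = 95

Answer: D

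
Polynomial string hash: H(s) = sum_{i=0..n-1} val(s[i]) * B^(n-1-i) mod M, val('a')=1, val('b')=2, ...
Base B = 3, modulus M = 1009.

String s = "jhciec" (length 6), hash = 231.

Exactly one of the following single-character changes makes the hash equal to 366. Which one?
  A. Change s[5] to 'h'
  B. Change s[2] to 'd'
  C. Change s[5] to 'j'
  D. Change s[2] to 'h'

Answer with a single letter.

Answer: D

Derivation:
Option A: s[5]='c'->'h', delta=(8-3)*3^0 mod 1009 = 5, hash=231+5 mod 1009 = 236
Option B: s[2]='c'->'d', delta=(4-3)*3^3 mod 1009 = 27, hash=231+27 mod 1009 = 258
Option C: s[5]='c'->'j', delta=(10-3)*3^0 mod 1009 = 7, hash=231+7 mod 1009 = 238
Option D: s[2]='c'->'h', delta=(8-3)*3^3 mod 1009 = 135, hash=231+135 mod 1009 = 366 <-- target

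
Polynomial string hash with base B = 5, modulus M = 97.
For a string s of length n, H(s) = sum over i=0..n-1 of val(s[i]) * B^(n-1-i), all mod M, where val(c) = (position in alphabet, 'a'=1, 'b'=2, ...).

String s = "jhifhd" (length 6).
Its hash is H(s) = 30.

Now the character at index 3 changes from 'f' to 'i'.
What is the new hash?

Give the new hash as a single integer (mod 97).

val('f') = 6, val('i') = 9
Position k = 3, exponent = n-1-k = 2
B^2 mod M = 5^2 mod 97 = 25
Delta = (9 - 6) * 25 mod 97 = 75
New hash = (30 + 75) mod 97 = 8

Answer: 8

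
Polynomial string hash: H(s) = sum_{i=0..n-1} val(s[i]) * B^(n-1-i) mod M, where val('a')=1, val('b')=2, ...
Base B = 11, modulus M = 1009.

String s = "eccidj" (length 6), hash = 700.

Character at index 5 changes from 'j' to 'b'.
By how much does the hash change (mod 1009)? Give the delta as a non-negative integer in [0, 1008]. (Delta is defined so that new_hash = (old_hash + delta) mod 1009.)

Answer: 1001

Derivation:
Delta formula: (val(new) - val(old)) * B^(n-1-k) mod M
  val('b') - val('j') = 2 - 10 = -8
  B^(n-1-k) = 11^0 mod 1009 = 1
  Delta = -8 * 1 mod 1009 = 1001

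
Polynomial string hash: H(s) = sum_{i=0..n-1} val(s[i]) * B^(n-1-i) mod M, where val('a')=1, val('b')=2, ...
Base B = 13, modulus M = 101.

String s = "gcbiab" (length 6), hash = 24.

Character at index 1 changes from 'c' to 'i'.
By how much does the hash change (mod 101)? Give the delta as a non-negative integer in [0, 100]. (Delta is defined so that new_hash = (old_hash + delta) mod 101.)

Answer: 70

Derivation:
Delta formula: (val(new) - val(old)) * B^(n-1-k) mod M
  val('i') - val('c') = 9 - 3 = 6
  B^(n-1-k) = 13^4 mod 101 = 79
  Delta = 6 * 79 mod 101 = 70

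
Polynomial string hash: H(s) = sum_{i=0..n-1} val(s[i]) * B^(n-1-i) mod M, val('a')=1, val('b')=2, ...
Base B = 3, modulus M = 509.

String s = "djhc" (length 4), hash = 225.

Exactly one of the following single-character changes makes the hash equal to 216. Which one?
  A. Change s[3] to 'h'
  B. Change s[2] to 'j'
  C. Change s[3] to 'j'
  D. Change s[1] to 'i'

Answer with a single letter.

Option A: s[3]='c'->'h', delta=(8-3)*3^0 mod 509 = 5, hash=225+5 mod 509 = 230
Option B: s[2]='h'->'j', delta=(10-8)*3^1 mod 509 = 6, hash=225+6 mod 509 = 231
Option C: s[3]='c'->'j', delta=(10-3)*3^0 mod 509 = 7, hash=225+7 mod 509 = 232
Option D: s[1]='j'->'i', delta=(9-10)*3^2 mod 509 = 500, hash=225+500 mod 509 = 216 <-- target

Answer: D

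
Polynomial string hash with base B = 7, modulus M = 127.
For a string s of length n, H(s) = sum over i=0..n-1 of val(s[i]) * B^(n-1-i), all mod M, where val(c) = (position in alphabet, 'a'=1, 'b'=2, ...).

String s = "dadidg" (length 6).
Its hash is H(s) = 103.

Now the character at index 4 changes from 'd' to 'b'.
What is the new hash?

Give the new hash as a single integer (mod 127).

val('d') = 4, val('b') = 2
Position k = 4, exponent = n-1-k = 1
B^1 mod M = 7^1 mod 127 = 7
Delta = (2 - 4) * 7 mod 127 = 113
New hash = (103 + 113) mod 127 = 89

Answer: 89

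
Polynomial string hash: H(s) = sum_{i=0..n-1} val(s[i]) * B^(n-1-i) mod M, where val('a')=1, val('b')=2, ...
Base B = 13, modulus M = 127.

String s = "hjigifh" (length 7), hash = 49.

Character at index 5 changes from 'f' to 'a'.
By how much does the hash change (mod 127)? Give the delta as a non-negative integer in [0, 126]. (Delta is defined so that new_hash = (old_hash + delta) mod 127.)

Answer: 62

Derivation:
Delta formula: (val(new) - val(old)) * B^(n-1-k) mod M
  val('a') - val('f') = 1 - 6 = -5
  B^(n-1-k) = 13^1 mod 127 = 13
  Delta = -5 * 13 mod 127 = 62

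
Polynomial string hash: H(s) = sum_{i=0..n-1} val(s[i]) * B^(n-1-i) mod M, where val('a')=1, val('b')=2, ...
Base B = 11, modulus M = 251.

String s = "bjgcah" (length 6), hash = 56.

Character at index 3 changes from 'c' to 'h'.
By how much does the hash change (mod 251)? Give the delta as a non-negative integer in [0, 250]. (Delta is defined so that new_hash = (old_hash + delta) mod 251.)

Answer: 103

Derivation:
Delta formula: (val(new) - val(old)) * B^(n-1-k) mod M
  val('h') - val('c') = 8 - 3 = 5
  B^(n-1-k) = 11^2 mod 251 = 121
  Delta = 5 * 121 mod 251 = 103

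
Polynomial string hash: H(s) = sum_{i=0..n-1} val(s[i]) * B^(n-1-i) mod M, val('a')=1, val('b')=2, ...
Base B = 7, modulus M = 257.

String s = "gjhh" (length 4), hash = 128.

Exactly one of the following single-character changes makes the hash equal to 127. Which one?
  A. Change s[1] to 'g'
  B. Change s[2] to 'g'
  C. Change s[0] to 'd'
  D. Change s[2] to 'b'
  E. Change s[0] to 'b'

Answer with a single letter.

Option A: s[1]='j'->'g', delta=(7-10)*7^2 mod 257 = 110, hash=128+110 mod 257 = 238
Option B: s[2]='h'->'g', delta=(7-8)*7^1 mod 257 = 250, hash=128+250 mod 257 = 121
Option C: s[0]='g'->'d', delta=(4-7)*7^3 mod 257 = 256, hash=128+256 mod 257 = 127 <-- target
Option D: s[2]='h'->'b', delta=(2-8)*7^1 mod 257 = 215, hash=128+215 mod 257 = 86
Option E: s[0]='g'->'b', delta=(2-7)*7^3 mod 257 = 84, hash=128+84 mod 257 = 212

Answer: C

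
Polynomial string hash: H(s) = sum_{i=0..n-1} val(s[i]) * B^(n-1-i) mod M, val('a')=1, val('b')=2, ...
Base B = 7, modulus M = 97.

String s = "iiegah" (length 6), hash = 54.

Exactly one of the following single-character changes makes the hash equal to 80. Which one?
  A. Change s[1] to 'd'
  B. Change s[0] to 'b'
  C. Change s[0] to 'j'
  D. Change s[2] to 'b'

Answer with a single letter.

Answer: C

Derivation:
Option A: s[1]='i'->'d', delta=(4-9)*7^4 mod 97 = 23, hash=54+23 mod 97 = 77
Option B: s[0]='i'->'b', delta=(2-9)*7^5 mod 97 = 12, hash=54+12 mod 97 = 66
Option C: s[0]='i'->'j', delta=(10-9)*7^5 mod 97 = 26, hash=54+26 mod 97 = 80 <-- target
Option D: s[2]='e'->'b', delta=(2-5)*7^3 mod 97 = 38, hash=54+38 mod 97 = 92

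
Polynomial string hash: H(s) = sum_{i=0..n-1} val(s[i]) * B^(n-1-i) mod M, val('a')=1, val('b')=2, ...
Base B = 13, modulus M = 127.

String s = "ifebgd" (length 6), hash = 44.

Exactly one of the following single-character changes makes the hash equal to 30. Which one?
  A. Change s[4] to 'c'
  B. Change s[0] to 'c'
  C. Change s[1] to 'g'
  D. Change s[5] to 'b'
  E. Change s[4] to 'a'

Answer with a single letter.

Option A: s[4]='g'->'c', delta=(3-7)*13^1 mod 127 = 75, hash=44+75 mod 127 = 119
Option B: s[0]='i'->'c', delta=(3-9)*13^5 mod 127 = 76, hash=44+76 mod 127 = 120
Option C: s[1]='f'->'g', delta=(7-6)*13^4 mod 127 = 113, hash=44+113 mod 127 = 30 <-- target
Option D: s[5]='d'->'b', delta=(2-4)*13^0 mod 127 = 125, hash=44+125 mod 127 = 42
Option E: s[4]='g'->'a', delta=(1-7)*13^1 mod 127 = 49, hash=44+49 mod 127 = 93

Answer: C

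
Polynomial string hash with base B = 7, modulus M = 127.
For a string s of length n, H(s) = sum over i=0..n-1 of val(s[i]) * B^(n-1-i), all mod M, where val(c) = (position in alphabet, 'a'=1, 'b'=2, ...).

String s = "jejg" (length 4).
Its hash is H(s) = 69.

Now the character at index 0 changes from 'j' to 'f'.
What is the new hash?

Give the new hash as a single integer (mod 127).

val('j') = 10, val('f') = 6
Position k = 0, exponent = n-1-k = 3
B^3 mod M = 7^3 mod 127 = 89
Delta = (6 - 10) * 89 mod 127 = 25
New hash = (69 + 25) mod 127 = 94

Answer: 94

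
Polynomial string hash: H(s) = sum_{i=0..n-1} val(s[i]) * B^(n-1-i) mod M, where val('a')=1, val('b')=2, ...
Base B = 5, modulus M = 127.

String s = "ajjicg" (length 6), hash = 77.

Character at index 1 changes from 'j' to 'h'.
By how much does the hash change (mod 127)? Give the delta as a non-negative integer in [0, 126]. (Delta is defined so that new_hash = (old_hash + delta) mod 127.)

Delta formula: (val(new) - val(old)) * B^(n-1-k) mod M
  val('h') - val('j') = 8 - 10 = -2
  B^(n-1-k) = 5^4 mod 127 = 117
  Delta = -2 * 117 mod 127 = 20

Answer: 20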